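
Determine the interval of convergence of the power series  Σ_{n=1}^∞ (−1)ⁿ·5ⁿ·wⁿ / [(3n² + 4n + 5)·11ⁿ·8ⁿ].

Ratio test: |a_{n+1}/a_n| = [(3n² + 4n + 5)/(3(n+1)² + 4(n+1) + 5)] · 5/(11·8) → 5/88 as n → ∞.
Hence the series converges for |w| < 1/(5/88) = 88/5, so the radius of convergence is 88/5.
When w = 88/5, absolute convergence follows by limit comparison with Σ 1/n².
At w = -88/5: absolute convergence follows by limit comparison with Σ 1/n².

[-88/5, 88/5]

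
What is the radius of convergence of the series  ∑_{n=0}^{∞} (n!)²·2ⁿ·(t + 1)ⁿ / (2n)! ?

Ratio test: |a_{n+1}/a_n| = (n+1)²/[(2n+1)·(2n+2)] · 2 → 1/2 as n → ∞.
Convergence for |t + 1| · 1/2 < 1, i.e. |t + 1| < 2. So R = 2.

R = 2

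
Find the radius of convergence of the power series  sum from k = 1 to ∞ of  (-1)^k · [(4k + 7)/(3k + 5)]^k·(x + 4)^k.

By the Cauchy root test, |a_k|^(1/k) = (4k + 7)/(3k + 5) → 4/3.
Thus R = 1/(4/3) = 3/4.

R = 3/4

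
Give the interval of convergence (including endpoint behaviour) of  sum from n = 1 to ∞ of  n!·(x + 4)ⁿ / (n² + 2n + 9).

{-4}

By the ratio test, |a_{n+1}/a_n| = (n+1) · (n² + 2n + 9)/((n+1)² + 2(n+1) + 9) → ∞.
The ratio grows without bound, so the series diverges whenever (x + 4) ≠ 0; it converges only at x = -4. R = 0.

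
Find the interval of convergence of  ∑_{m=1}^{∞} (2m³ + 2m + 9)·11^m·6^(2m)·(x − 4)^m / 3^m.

Apply the ratio test: |a_{m+1}| / |a_m| = [(2(m+1)³ + 2(m+1) + 9)/(2m³ + 2m + 9)] · 11·36/3, which tends to 132 as m → ∞.
The series converges when 132 · |x − 4| < 1, giving R = 1/132.
At x = 529/132: the terms do not tend to 0, so the series diverges.
When x = 527/132, the terms have absolute value of order m³, which does not tend to 0, so the series diverges by the divergence test.

(527/132, 529/132)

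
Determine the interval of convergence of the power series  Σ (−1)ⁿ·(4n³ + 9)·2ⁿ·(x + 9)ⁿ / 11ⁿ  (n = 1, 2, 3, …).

(-29/2, -7/2)

Ratio test: |a_{n+1}/a_n| = [(4(n+1)³ + 9)/(4n³ + 9)] · 2/11 → 2/11 as n → ∞.
Thus R = 1/(2/11) = 11/2.
Endpoint x = -7/2: the terms have absolute value of order n³, which does not tend to 0, so the series diverges by the divergence test.
Check x = -29/2: the terms do not tend to 0, so the series diverges.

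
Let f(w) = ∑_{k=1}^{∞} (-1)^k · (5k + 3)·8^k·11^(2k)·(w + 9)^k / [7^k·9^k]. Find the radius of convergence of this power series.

Apply the ratio test: |a_{k+1}| / |a_k| = [(5(k+1) + 3)/(5k + 3)] · 8·121/(7·9), which tends to 968/63 as k → ∞.
Convergence for |w + 9| · 968/63 < 1, i.e. |w + 9| < 63/968. So R = 63/968.

R = 63/968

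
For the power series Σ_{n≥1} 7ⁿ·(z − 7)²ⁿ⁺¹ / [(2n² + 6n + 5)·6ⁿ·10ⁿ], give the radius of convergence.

R = 2√105/7

By the ratio test, |a_{n+1}/a_n| = [(2n² + 6n + 5)/(2(n+1)² + 6(n+1) + 5)] · 7/(6·10) → 7/60.
Successive powers of (z − 7) differ by 2, so the series converges when |z − 7|² · 7/60 < 1, i.e. |z − 7| < √(60/7). So R = 2√105/7.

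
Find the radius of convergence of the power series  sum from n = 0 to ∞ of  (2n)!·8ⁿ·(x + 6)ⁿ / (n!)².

R = 1/32

The ratio of consecutive coefficients is (2n+1)·(2n+2)/(n+1)² · 8 → 32.
Thus R = 1/(32) = 1/32.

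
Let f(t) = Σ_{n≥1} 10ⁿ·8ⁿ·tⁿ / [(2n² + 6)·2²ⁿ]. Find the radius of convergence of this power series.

The ratio of consecutive coefficients is [(2n² + 6)/(2(n+1)² + 6)] · 10·8/4 → 20.
Thus R = 1/(20) = 1/20.

R = 1/20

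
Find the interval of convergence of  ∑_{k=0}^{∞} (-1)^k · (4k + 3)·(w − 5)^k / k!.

(−∞, ∞)

By the ratio test, |a_{k+1}/a_k| = (4(k+1) + 3)/(4k + 3) · 1/(k+1) → 0.
The ratio tends to 0 regardless of w, hence R = ∞.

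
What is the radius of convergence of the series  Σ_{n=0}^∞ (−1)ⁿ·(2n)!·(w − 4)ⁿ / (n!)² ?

Apply the ratio test: |a_{n+1}| / |a_n| = (2n+1)·(2n+2)/(n+1)², which tends to 4 as n → ∞.
Thus R = 1/(4) = 1/4.

R = 1/4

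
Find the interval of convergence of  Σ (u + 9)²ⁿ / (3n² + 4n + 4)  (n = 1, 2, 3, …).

[-10, -8]

By the ratio test, |a_{n+1}/a_n| = (3n² + 4n + 4)/(3(n+1)² + 4(n+1) + 4) → 1.
Writing y = (u + 9)², the series in y has radius 1, so |u + 9| < √(1) = 1 and R = 1.
Check u = -8: the series is dominated by a constant times Σ 1/n², which converges (p = 2 > 1).
Endpoint u = -10: absolute convergence follows by limit comparison with Σ 1/n².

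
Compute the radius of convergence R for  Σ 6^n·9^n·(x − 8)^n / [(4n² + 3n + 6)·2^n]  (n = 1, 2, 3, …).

R = 1/27

By the ratio test, |a_{n+1}/a_n| = [(4n² + 3n + 6)/(4(n+1)² + 3(n+1) + 6)] · 6·9/2 → 27.
The series converges when 27 · |x − 8| < 1, giving R = 1/27.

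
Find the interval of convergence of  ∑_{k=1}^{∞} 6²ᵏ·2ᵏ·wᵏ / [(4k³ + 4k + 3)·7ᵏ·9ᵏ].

[-7/8, 7/8]

Ratio test: |a_{k+1}/a_k| = [(4k³ + 4k + 3)/(4(k+1)³ + 4(k+1) + 3)] · 36·2/(7·9) → 8/7 as k → ∞.
Hence the series converges for |w| < 1/(8/7) = 7/8, so the radius of convergence is 7/8.
At w = 7/8: the terms are on the order of 1/k³, so the series converges absolutely by comparison with the p-series (p = 3 > 1).
Endpoint w = -7/8: the terms are on the order of 1/k³, so the series converges absolutely by comparison with the p-series (p = 3 > 1).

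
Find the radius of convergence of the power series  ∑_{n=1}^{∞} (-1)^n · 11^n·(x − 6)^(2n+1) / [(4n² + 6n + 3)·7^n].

Apply the ratio test: |a_{n+1}| / |a_n| = [(4n² + 6n + 3)/(4(n+1)² + 6(n+1) + 3)] · 11/7, which tends to 11/7 as n → ∞.
Successive powers of (x − 6) differ by 2, so the series converges when |x − 6|² · 11/7 < 1, i.e. |x − 6| < √(7/11). So R = √77/11.

R = √77/11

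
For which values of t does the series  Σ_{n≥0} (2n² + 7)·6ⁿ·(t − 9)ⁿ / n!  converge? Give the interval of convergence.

(−∞, ∞)

By the ratio test, |a_{n+1}/a_n| = (2(n+1)² + 7)/(2n² + 7) · 6 · 1/(n+1) → 0.
Since the limit is 0 < 1 for every t, the series converges on all of ℝ and R = ∞.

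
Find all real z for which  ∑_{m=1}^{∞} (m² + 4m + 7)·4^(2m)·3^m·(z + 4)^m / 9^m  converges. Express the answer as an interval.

By the ratio test, |a_{m+1}/a_m| = [((m+1)² + 4(m+1) + 7)/(m² + 4m + 7)] · 16·3/9 → 16/3.
Hence the series converges for |z + 4| < 1/(16/3) = 3/16, so the radius of convergence is 3/16.
At z = -61/16: the terms do not tend to 0, so the series diverges.
When z = -67/16, the terms do not tend to 0, so the series diverges.

(-67/16, -61/16)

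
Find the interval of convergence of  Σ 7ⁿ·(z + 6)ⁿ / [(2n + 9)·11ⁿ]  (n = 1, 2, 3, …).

The ratio of consecutive coefficients is [(2n + 9)/(2(n+1) + 9)] · 7/11 → 7/11.
Hence the series converges for |z + 6| < 1/(7/11) = 11/7, so the radius of convergence is 11/7.
Endpoint z = -31/7: the terms behave like c/n; limit comparison with the harmonic series gives divergence.
At z = -53/7: the terms alternate in sign and decrease monotonically to 0 in absolute value (size ~ c/n), so the alternating series test gives convergence.

[-53/7, -31/7)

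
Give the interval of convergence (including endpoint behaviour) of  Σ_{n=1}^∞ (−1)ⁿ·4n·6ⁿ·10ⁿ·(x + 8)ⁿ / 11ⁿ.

Ratio test: |a_{n+1}/a_n| = [4(n+1)/4n] · 6·10/11 → 60/11 as n → ∞.
Convergence for |x + 8| · 60/11 < 1, i.e. |x + 8| < 11/60. So R = 11/60.
Check x = -469/60: the n-th term does not approach 0; divergence by the term test.
When x = -491/60, the terms have absolute value of order n, which does not tend to 0, so the series diverges by the divergence test.

(-491/60, -469/60)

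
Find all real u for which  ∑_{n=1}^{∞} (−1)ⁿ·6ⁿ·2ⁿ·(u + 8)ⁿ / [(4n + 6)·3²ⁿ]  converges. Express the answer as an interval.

(-35/4, -29/4]

The ratio of consecutive coefficients is [(4n + 6)/(4(n+1) + 6)] · 6·2/9 → 4/3.
Thus R = 1/(4/3) = 3/4.
When u = -29/4, the terms alternate in sign and decrease monotonically to 0 in absolute value (size ~ c/n), so the alternating series test gives convergence.
Check u = -35/4: the terms behave like c/n; limit comparison with the harmonic series gives divergence.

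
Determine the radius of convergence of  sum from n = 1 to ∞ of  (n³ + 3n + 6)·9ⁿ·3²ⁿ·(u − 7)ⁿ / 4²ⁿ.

The ratio of consecutive coefficients is [((n+1)³ + 3(n+1) + 6)/(n³ + 3n + 6)] · 9·9/16 → 81/16.
Thus R = 1/(81/16) = 16/81.

R = 16/81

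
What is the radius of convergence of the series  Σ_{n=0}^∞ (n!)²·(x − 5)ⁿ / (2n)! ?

By the ratio test, |a_{n+1}/a_n| = (n+1)²/[(2n+1)·(2n+2)] → 1/4.
Hence the series converges for |x − 5| < 1/(1/4) = 4, so the radius of convergence is 4.

R = 4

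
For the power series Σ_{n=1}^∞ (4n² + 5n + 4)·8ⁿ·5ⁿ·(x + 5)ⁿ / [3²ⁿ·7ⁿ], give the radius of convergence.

R = 63/40

Apply the ratio test: |a_{n+1}| / |a_n| = [(4(n+1)² + 5(n+1) + 4)/(4n² + 5n + 4)] · 8·5/(9·7), which tends to 40/63 as n → ∞.
Thus R = 1/(40/63) = 63/40.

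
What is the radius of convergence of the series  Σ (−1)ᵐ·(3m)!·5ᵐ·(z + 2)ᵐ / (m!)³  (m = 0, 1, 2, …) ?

Ratio test: |a_{m+1}/a_m| = (3m+1)·(3m+2)·(3m+3)/(m+1)³ · 5 → 135 as m → ∞.
Thus R = 1/(135) = 1/135.

R = 1/135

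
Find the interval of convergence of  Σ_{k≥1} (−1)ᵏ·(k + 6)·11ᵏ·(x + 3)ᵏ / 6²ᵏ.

Ratio test: |a_{k+1}/a_k| = [((k+1) + 6)/(k + 6)] · 11/36 → 11/36 as k → ∞.
Hence the series converges for |x + 3| < 1/(11/36) = 36/11, so the radius of convergence is 36/11.
At x = 3/11: the terms do not tend to 0, so the series diverges.
Check x = -69/11: the k-th term does not approach 0; divergence by the term test.

(-69/11, 3/11)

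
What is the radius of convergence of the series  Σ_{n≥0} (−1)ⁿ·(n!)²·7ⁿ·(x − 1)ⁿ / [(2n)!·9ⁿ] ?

Ratio test: |a_{n+1}/a_n| = (n+1)²/[(2n+1)·(2n+2)] · 7/9 → 7/36 as n → ∞.
Hence the series converges for |x − 1| < 1/(7/36) = 36/7, so the radius of convergence is 36/7.

R = 36/7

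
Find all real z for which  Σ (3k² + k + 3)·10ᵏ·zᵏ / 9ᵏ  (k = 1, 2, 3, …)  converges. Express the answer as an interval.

The ratio of consecutive coefficients is [(3(k+1)² + (k+1) + 3)/(3k² + k + 3)] · 10/9 → 10/9.
Hence the series converges for |z| < 1/(10/9) = 9/10, so the radius of convergence is 9/10.
Endpoint z = 9/10: the terms do not tend to 0, so the series diverges.
Check z = -9/10: the k-th term does not approach 0; divergence by the term test.

(-9/10, 9/10)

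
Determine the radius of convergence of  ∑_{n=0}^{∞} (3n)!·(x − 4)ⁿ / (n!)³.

R = 1/27

Ratio test: |a_{n+1}/a_n| = (3n+1)·(3n+2)·(3n+3)/(n+1)³ → 27 as n → ∞.
Thus R = 1/(27) = 1/27.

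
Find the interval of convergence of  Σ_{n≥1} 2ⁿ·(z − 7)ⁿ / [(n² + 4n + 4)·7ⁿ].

[7/2, 21/2]

Apply the ratio test: |a_{n+1}| / |a_n| = [(n² + 4n + 4)/((n+1)² + 4(n+1) + 4)] · 2/7, which tends to 2/7 as n → ∞.
The series converges when 2/7 · |z − 7| < 1, giving R = 7/2.
At z = 21/2: absolute convergence follows by limit comparison with Σ 1/n².
When z = 7/2, the terms are on the order of 1/n², so the series converges absolutely by comparison with the p-series (p = 2 > 1).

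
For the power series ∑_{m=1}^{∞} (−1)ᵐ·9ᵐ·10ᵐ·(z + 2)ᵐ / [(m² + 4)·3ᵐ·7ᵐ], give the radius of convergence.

R = 7/30

Apply the ratio test: |a_{m+1}| / |a_m| = [(m² + 4)/((m+1)² + 4)] · 9·10/(3·7), which tends to 30/7 as m → ∞.
The series converges when 30/7 · |z + 2| < 1, giving R = 7/30.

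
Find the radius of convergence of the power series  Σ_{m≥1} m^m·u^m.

By the Cauchy root test, |a_m|^(1/m) = m → ∞.
The root grows without bound, so R = 0 (convergence only at u = 0).

R = 0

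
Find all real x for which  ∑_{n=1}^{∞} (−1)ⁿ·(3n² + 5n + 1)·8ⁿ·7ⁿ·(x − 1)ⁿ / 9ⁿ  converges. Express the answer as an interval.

The ratio of consecutive coefficients is [(3(n+1)² + 5(n+1) + 1)/(3n² + 5n + 1)] · 8·7/9 → 56/9.
Hence the series converges for |x − 1| < 1/(56/9) = 9/56, so the radius of convergence is 9/56.
Endpoint x = 65/56: the terms do not tend to 0, so the series diverges.
Endpoint x = 47/56: the n-th term does not approach 0; divergence by the term test.

(47/56, 65/56)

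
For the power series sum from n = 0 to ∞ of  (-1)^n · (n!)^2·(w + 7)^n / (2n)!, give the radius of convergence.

R = 4

By the ratio test, |a_{n+1}/a_n| = (n+1)²/[(2n+1)·(2n+2)] → 1/4.
The series converges when 1/4 · |w + 7| < 1, giving R = 4.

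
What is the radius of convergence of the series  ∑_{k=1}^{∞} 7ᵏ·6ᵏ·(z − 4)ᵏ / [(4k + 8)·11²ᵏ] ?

R = 121/42

By the ratio test, |a_{k+1}/a_k| = [(4k + 8)/(4(k+1) + 8)] · 7·6/121 → 42/121.
Thus R = 1/(42/121) = 121/42.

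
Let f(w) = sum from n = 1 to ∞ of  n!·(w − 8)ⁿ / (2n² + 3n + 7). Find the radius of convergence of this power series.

The ratio of consecutive coefficients is (n+1) · (2n² + 3n + 7)/(2(n+1)² + 3(n+1) + 7) → ∞.
The terms grow without bound for any (w − 8) ≠ 0, so R = 0 (convergence only at w = 8).

R = 0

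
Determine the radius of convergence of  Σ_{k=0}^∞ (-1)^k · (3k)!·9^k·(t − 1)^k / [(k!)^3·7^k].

R = 7/243

By the ratio test, |a_{k+1}/a_k| = (3k+1)·(3k+2)·(3k+3)/(k+1)³ · 9/7 → 243/7.
Hence the series converges for |t − 1| < 1/(243/7) = 7/243, so the radius of convergence is 7/243.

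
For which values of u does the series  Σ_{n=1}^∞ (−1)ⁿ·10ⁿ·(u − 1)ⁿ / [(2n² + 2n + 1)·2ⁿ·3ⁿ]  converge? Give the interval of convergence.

The ratio of consecutive coefficients is [(2n² + 2n + 1)/(2(n+1)² + 2(n+1) + 1)] · 10/(2·3) → 5/3.
Thus R = 1/(5/3) = 3/5.
Check u = 8/5: the terms are on the order of 1/n², so the series converges absolutely by comparison with the p-series (p = 2 > 1).
Endpoint u = 2/5: absolute convergence follows by limit comparison with Σ 1/n².

[2/5, 8/5]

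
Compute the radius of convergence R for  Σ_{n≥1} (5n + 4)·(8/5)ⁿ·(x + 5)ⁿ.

R = 5/8

The ratio of consecutive coefficients is [(5(n+1) + 4)/(5n + 4)] · 8/5 → 8/5.
Thus R = 1/(8/5) = 5/8.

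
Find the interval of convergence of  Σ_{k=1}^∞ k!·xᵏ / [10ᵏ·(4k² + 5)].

The ratio of consecutive coefficients is (k+1) · 1/10 · (4k² + 5)/(4(k+1)² + 5) → ∞.
The terms grow without bound for any x ≠ 0, so R = 0 (convergence only at x = 0).

{0}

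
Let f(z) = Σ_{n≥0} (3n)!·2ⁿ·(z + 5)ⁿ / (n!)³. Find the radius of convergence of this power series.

R = 1/54

Ratio test: |a_{n+1}/a_n| = (3n+1)·(3n+2)·(3n+3)/(n+1)³ · 2 → 54 as n → ∞.
The series converges when 54 · |z + 5| < 1, giving R = 1/54.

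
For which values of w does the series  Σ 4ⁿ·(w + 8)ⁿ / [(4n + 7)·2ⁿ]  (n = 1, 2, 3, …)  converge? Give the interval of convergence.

Ratio test: |a_{n+1}/a_n| = [(4n + 7)/(4(n+1) + 7)] · 4/2 → 2 as n → ∞.
The series converges when 2 · |w + 8| < 1, giving R = 1/2.
When w = -15/2, comparison with the harmonic series Σ 1/n shows the series diverges.
Check w = -17/2: convergence follows from the alternating series test (terms decrease monotonically to 0).

[-17/2, -15/2)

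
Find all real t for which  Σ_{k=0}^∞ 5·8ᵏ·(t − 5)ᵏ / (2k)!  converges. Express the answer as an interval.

Apply the ratio test: |a_{k+1}| / |a_k| = 5/5 · 8 · 1/[(2k+1)·(2k+2)], which tends to 0 as k → ∞.
The ratio tends to 0 regardless of t, hence R = ∞.

(−∞, ∞)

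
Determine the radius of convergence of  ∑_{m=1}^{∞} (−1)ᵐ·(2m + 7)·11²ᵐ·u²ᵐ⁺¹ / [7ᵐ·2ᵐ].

R = √14/11

Apply the ratio test: |a_{m+1}| / |a_m| = [(2(m+1) + 7)/(2m + 7)] · 121/(7·2), which tends to 121/14 as m → ∞.
Successive powers of u differ by 2, so the series converges when |u|² · 121/14 < 1, i.e. |u| < √(14/121). So R = √14/11.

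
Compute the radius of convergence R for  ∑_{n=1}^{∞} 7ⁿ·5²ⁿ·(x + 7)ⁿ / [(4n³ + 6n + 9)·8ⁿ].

R = 8/175

By the ratio test, |a_{n+1}/a_n| = [(4n³ + 6n + 9)/(4(n+1)³ + 6(n+1) + 9)] · 7·25/8 → 175/8.
Convergence for |x + 7| · 175/8 < 1, i.e. |x + 7| < 8/175. So R = 8/175.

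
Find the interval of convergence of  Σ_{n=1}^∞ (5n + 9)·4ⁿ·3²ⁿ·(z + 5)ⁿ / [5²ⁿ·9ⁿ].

By the ratio test, |a_{n+1}/a_n| = [(5(n+1) + 9)/(5n + 9)] · 4·9/(25·9) → 4/25.
Convergence for |z + 5| · 4/25 < 1, i.e. |z + 5| < 25/4. So R = 25/4.
Endpoint z = 5/4: the n-th term does not approach 0; divergence by the term test.
Check z = -45/4: the n-th term does not approach 0; divergence by the term test.

(-45/4, 5/4)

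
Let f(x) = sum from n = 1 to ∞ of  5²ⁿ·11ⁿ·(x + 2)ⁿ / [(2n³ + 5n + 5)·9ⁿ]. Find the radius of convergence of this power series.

The ratio of consecutive coefficients is [(2n³ + 5n + 5)/(2(n+1)³ + 5(n+1) + 5)] · 25·11/9 → 275/9.
Hence the series converges for |x + 2| < 1/(275/9) = 9/275, so the radius of convergence is 9/275.

R = 9/275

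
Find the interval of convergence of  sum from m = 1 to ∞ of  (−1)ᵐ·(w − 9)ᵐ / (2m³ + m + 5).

Apply the ratio test: |a_{m+1}| / |a_m| = (2m³ + m + 5)/(2(m+1)³ + (m+1) + 5), which tends to 1 as m → ∞.
Hence R = 1.
At w = 10: absolute convergence follows by limit comparison with Σ 1/m³.
At w = 8: the terms are on the order of 1/m³, so the series converges absolutely by comparison with the p-series (p = 3 > 1).

[8, 10]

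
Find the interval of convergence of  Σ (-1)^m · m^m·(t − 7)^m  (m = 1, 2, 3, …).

{7}

Root test: |a_m|^(1/m) = m → ∞.
Since the m-th root of |a_m| is unbounded, the series converges only at t = 7; R = 0.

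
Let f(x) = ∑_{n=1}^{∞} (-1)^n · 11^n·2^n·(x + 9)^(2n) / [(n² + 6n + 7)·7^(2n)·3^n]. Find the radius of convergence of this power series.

Ratio test: |a_{n+1}/a_n| = [(n² + 6n + 7)/((n+1)² + 6(n+1) + 7)] · 11·2/(49·3) → 22/147 as n → ∞.
Writing y = (x + 9)², the series in y has radius 147/22, so |x + 9| < √(147/22) and R = 7√66/22.

R = 7√66/22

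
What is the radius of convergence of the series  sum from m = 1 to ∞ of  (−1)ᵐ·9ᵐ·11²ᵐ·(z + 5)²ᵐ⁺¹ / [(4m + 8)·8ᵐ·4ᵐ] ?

R = 4√2/33

Ratio test: |a_{m+1}/a_m| = [(4m + 8)/(4(m+1) + 8)] · 9·121/(8·4) → 1089/32 as m → ∞.
Writing y = (z + 5)², the series in y has radius 32/1089, so |z + 5| < √(32/1089) and R = 4√2/33.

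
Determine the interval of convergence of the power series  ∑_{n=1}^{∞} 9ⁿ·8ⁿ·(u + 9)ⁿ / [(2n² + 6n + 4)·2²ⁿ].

[-163/18, -161/18]

Apply the ratio test: |a_{n+1}| / |a_n| = [(2n² + 6n + 4)/(2(n+1)² + 6(n+1) + 4)] · 9·8/4, which tends to 18 as n → ∞.
Hence the series converges for |u + 9| < 1/(18) = 1/18, so the radius of convergence is 1/18.
Endpoint u = -161/18: absolute convergence follows by limit comparison with Σ 1/n².
Check u = -163/18: the series is dominated by a constant times Σ 1/n², which converges (p = 2 > 1).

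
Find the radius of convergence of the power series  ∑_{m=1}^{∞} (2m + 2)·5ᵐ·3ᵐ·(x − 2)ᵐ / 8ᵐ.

Apply the ratio test: |a_{m+1}| / |a_m| = [(2(m+1) + 2)/(2m + 2)] · 5·3/8, which tends to 15/8 as m → ∞.
Hence the series converges for |x − 2| < 1/(15/8) = 8/15, so the radius of convergence is 8/15.

R = 8/15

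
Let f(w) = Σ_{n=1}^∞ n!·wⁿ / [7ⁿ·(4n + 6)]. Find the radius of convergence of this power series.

Ratio test: |a_{n+1}/a_n| = (n+1) · 1/7 · (4n + 6)/(4(n+1) + 6) → ∞ as n → ∞.
The ratio grows without bound, so the series diverges whenever w ≠ 0; it converges only at w = 0. R = 0.

R = 0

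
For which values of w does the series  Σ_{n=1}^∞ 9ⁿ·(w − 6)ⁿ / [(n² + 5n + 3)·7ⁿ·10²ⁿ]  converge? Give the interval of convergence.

Apply the ratio test: |a_{n+1}| / |a_n| = [(n² + 5n + 3)/((n+1)² + 5(n+1) + 3)] · 9/(7·100), which tends to 9/700 as n → ∞.
Thus R = 1/(9/700) = 700/9.
At w = 754/9: absolute convergence follows by limit comparison with Σ 1/n².
Endpoint w = -646/9: the series is dominated by a constant times Σ 1/n², which converges (p = 2 > 1).

[-646/9, 754/9]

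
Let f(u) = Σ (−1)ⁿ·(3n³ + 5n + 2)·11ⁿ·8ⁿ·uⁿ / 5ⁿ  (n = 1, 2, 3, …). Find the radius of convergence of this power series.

By the ratio test, |a_{n+1}/a_n| = [(3(n+1)³ + 5(n+1) + 2)/(3n³ + 5n + 2)] · 11·8/5 → 88/5.
Convergence for |u| · 88/5 < 1, i.e. |u| < 5/88. So R = 5/88.

R = 5/88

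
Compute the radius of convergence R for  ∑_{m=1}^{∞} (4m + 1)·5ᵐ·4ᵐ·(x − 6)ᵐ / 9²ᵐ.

Apply the ratio test: |a_{m+1}| / |a_m| = [(4(m+1) + 1)/(4m + 1)] · 5·4/81, which tends to 20/81 as m → ∞.
Thus R = 1/(20/81) = 81/20.

R = 81/20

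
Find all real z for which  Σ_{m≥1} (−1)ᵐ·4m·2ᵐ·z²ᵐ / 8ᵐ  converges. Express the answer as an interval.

Ratio test: |a_{m+1}/a_m| = [4(m+1)/4m] · 2/8 → 1/4 as m → ∞.
Since the exponent of z increases by 2 each term, convergence requires |z|² < 4, hence R = 2.
When z = 2, the m-th term does not approach 0; divergence by the term test.
At z = -2: the terms do not tend to 0, so the series diverges.

(-2, 2)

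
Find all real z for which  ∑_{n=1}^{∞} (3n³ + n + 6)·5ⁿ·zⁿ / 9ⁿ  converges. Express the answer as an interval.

By the ratio test, |a_{n+1}/a_n| = [(3(n+1)³ + (n+1) + 6)/(3n³ + n + 6)] · 5/9 → 5/9.
Convergence for |z| · 5/9 < 1, i.e. |z| < 9/5. So R = 9/5.
Endpoint z = 9/5: the n-th term does not approach 0; divergence by the term test.
Endpoint z = -9/5: the terms have absolute value of order n³, which does not tend to 0, so the series diverges by the divergence test.

(-9/5, 9/5)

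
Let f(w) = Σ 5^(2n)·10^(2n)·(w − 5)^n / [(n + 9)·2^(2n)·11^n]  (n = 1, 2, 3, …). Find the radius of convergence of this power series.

R = 11/625

Apply the ratio test: |a_{n+1}| / |a_n| = [(n + 9)/((n+1) + 9)] · 25·100/(4·11), which tends to 625/11 as n → ∞.
Hence the series converges for |w − 5| < 1/(625/11) = 11/625, so the radius of convergence is 11/625.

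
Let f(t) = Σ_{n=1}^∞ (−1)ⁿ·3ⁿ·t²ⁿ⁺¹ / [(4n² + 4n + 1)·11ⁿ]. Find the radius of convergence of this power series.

R = √33/3

By the ratio test, |a_{n+1}/a_n| = [(4n² + 4n + 1)/(4(n+1)² + 4(n+1) + 1)] · 3/11 → 3/11.
Since the exponent of t increases by 2 each term, convergence requires |t|² < 11/3, hence R = √33/3.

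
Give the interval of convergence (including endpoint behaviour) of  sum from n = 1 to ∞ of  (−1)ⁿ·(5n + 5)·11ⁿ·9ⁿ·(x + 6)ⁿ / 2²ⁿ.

Ratio test: |a_{n+1}/a_n| = [(5(n+1) + 5)/(5n + 5)] · 11·9/4 → 99/4 as n → ∞.
Thus R = 1/(99/4) = 4/99.
Check x = -590/99: the terms do not tend to 0, so the series diverges.
When x = -598/99, the n-th term does not approach 0; divergence by the term test.

(-598/99, -590/99)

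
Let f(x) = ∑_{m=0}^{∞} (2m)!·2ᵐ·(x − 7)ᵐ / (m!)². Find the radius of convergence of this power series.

R = 1/8

Apply the ratio test: |a_{m+1}| / |a_m| = (2m+1)·(2m+2)/(m+1)² · 2, which tends to 8 as m → ∞.
The series converges when 8 · |x − 7| < 1, giving R = 1/8.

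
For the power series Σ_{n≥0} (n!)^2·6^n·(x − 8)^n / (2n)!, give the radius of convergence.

The ratio of consecutive coefficients is (n+1)²/[(2n+1)·(2n+2)] · 6 → 3/2.
Thus R = 1/(3/2) = 2/3.

R = 2/3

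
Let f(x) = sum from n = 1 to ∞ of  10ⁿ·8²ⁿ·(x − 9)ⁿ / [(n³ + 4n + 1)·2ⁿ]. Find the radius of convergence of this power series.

R = 1/320

By the ratio test, |a_{n+1}/a_n| = [(n³ + 4n + 1)/((n+1)³ + 4(n+1) + 1)] · 10·64/2 → 320.
The series converges when 320 · |x − 9| < 1, giving R = 1/320.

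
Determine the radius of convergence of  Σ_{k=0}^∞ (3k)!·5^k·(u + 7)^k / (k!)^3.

Ratio test: |a_{k+1}/a_k| = (3k+1)·(3k+2)·(3k+3)/(k+1)³ · 5 → 135 as k → ∞.
Hence the series converges for |u + 7| < 1/(135) = 1/135, so the radius of convergence is 1/135.

R = 1/135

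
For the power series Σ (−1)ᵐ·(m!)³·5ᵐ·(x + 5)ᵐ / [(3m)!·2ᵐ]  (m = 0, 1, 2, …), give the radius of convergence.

Apply the ratio test: |a_{m+1}| / |a_m| = (m+1)³/[(3m+1)·(3m+2)·(3m+3)] · 5/2, which tends to 5/54 as m → ∞.
Thus R = 1/(5/54) = 54/5.

R = 54/5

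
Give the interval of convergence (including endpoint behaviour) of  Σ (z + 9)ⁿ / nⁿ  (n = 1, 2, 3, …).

By the Cauchy root test, |a_n|^(1/n) = 1/n → 0.
The limit is 0 for every z, so R = ∞.

(−∞, ∞)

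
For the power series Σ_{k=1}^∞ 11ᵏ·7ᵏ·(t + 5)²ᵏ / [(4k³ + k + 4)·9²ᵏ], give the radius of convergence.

R = 9√77/77

Apply the ratio test: |a_{k+1}| / |a_k| = [(4k³ + k + 4)/(4(k+1)³ + (k+1) + 4)] · 11·7/81, which tends to 77/81 as k → ∞.
Successive powers of (t + 5) differ by 2, so the series converges when |t + 5|² · 77/81 < 1, i.e. |t + 5| < √(81/77). So R = 9√77/77.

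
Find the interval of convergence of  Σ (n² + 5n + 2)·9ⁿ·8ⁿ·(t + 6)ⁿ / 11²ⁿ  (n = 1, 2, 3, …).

By the ratio test, |a_{n+1}/a_n| = [((n+1)² + 5(n+1) + 2)/(n² + 5n + 2)] · 9·8/121 → 72/121.
Convergence for |t + 6| · 72/121 < 1, i.e. |t + 6| < 121/72. So R = 121/72.
Endpoint t = -311/72: the n-th term does not approach 0; divergence by the term test.
When t = -553/72, the terms do not tend to 0, so the series diverges.

(-553/72, -311/72)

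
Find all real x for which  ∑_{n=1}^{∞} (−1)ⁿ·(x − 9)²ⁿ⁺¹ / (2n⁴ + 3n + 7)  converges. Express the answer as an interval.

[8, 10]

Ratio test: |a_{n+1}/a_n| = (2n⁴ + 3n + 7)/(2(n+1)⁴ + 3(n+1) + 7) → 1 as n → ∞.
Successive powers of (x − 9) differ by 2, so the series converges when |x − 9|² · 1 < 1, i.e. |x − 9| < √(1) = 1. So R = 1.
Endpoint x = 10: the series is dominated by a constant times Σ 1/n⁴, which converges (p = 4 > 1).
Endpoint x = 8: the series is dominated by a constant times Σ 1/n⁴, which converges (p = 4 > 1).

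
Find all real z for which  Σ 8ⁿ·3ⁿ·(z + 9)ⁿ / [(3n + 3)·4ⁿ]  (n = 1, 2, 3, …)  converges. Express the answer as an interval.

[-55/6, -53/6)

Ratio test: |a_{n+1}/a_n| = [(3n + 3)/(3(n+1) + 3)] · 8·3/4 → 6 as n → ∞.
Convergence for |z + 9| · 6 < 1, i.e. |z + 9| < 1/6. So R = 1/6.
Check z = -53/6: the terms behave like c/n; limit comparison with the harmonic series gives divergence.
At z = -55/6: convergence follows from the alternating series test (terms decrease monotonically to 0).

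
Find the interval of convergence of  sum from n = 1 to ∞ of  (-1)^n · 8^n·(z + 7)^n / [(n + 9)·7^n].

Apply the ratio test: |a_{n+1}| / |a_n| = [(n + 9)/((n+1) + 9)] · 8/7, which tends to 8/7 as n → ∞.
Convergence for |z + 7| · 8/7 < 1, i.e. |z + 7| < 7/8. So R = 7/8.
At z = -49/8: an alternating series whose terms decrease to 0 in absolute value, so it converges by the Leibniz criterion.
When z = -63/8, the terms are asymptotic to a nonzero constant times 1/n, so the series diverges by limit comparison with Σ 1/n.

(-63/8, -49/8]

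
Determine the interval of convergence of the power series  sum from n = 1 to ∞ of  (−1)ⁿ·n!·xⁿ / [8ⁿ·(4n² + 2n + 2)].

{0}

By the ratio test, |a_{n+1}/a_n| = (n+1) · 1/8 · (4n² + 2n + 2)/(4(n+1)² + 2(n+1) + 2) → ∞.
The terms grow without bound for any x ≠ 0, so R = 0 (convergence only at x = 0).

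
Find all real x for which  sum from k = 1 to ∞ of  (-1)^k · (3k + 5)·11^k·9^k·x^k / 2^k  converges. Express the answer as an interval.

(-2/99, 2/99)

Ratio test: |a_{k+1}/a_k| = [(3(k+1) + 5)/(3k + 5)] · 11·9/2 → 99/2 as k → ∞.
The series converges when 99/2 · |x| < 1, giving R = 2/99.
When x = 2/99, the terms do not tend to 0, so the series diverges.
Endpoint x = -2/99: the k-th term does not approach 0; divergence by the term test.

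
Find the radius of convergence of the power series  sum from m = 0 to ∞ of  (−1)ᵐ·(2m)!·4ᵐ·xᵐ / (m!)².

R = 1/16

Ratio test: |a_{m+1}/a_m| = (2m+1)·(2m+2)/(m+1)² · 4 → 16 as m → ∞.
Thus R = 1/(16) = 1/16.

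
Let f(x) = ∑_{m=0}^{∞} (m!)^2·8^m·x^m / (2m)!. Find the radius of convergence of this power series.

By the ratio test, |a_{m+1}/a_m| = (m+1)²/[(2m+1)·(2m+2)] · 8 → 2.
The series converges when 2 · |x| < 1, giving R = 1/2.

R = 1/2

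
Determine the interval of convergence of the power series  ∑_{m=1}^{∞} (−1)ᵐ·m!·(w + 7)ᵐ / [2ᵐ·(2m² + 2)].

{-7}

Apply the ratio test: |a_{m+1}| / |a_m| = (m+1) · 1/2 · (2m² + 2)/(2(m+1)² + 2), which tends to ∞ as m → ∞.
The ratio grows without bound, so the series diverges whenever (w + 7) ≠ 0; it converges only at w = -7. R = 0.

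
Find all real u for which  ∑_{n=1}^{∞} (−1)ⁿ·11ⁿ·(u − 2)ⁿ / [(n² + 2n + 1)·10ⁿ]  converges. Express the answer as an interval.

The ratio of consecutive coefficients is [(n² + 2n + 1)/((n+1)² + 2(n+1) + 1)] · 11/10 → 11/10.
The series converges when 11/10 · |u − 2| < 1, giving R = 10/11.
Check u = 32/11: the series is dominated by a constant times Σ 1/n², which converges (p = 2 > 1).
When u = 12/11, the series is dominated by a constant times Σ 1/n², which converges (p = 2 > 1).

[12/11, 32/11]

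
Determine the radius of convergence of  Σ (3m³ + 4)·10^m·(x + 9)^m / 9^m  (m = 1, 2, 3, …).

R = 9/10

The ratio of consecutive coefficients is [(3(m+1)³ + 4)/(3m³ + 4)] · 10/9 → 10/9.
Thus R = 1/(10/9) = 9/10.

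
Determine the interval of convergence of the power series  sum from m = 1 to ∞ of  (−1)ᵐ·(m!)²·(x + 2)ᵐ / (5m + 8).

By the ratio test, |a_{m+1}/a_m| = (m+1)² · (5m + 8)/(5(m+1) + 8) → ∞.
The ratio grows without bound, so the series diverges whenever (x + 2) ≠ 0; it converges only at x = -2. R = 0.

{-2}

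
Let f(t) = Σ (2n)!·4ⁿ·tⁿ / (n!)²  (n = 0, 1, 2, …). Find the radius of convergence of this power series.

R = 1/16

By the ratio test, |a_{n+1}/a_n| = (2n+1)·(2n+2)/(n+1)² · 4 → 16.
Thus R = 1/(16) = 1/16.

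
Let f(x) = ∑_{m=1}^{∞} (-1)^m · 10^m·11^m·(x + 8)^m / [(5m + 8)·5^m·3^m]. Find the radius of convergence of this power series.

R = 3/22

Ratio test: |a_{m+1}/a_m| = [(5m + 8)/(5(m+1) + 8)] · 10·11/(5·3) → 22/3 as m → ∞.
Thus R = 1/(22/3) = 3/22.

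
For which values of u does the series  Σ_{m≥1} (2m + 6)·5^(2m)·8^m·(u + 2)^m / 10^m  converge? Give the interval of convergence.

(-41/20, -39/20)

By the ratio test, |a_{m+1}/a_m| = [(2(m+1) + 6)/(2m + 6)] · 25·8/10 → 20.
Convergence for |u + 2| · 20 < 1, i.e. |u + 2| < 1/20. So R = 1/20.
Check u = -39/20: the m-th term does not approach 0; divergence by the term test.
Check u = -41/20: the m-th term does not approach 0; divergence by the term test.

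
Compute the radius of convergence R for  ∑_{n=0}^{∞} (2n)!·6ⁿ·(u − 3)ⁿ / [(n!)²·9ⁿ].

R = 3/8

The ratio of consecutive coefficients is (2n+1)·(2n+2)/(n+1)² · 6/9 → 8/3.
Hence the series converges for |u − 3| < 1/(8/3) = 3/8, so the radius of convergence is 3/8.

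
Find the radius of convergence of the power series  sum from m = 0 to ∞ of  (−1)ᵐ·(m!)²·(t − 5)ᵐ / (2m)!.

R = 4

By the ratio test, |a_{m+1}/a_m| = (m+1)²/[(2m+1)·(2m+2)] → 1/4.
Thus R = 1/(1/4) = 4.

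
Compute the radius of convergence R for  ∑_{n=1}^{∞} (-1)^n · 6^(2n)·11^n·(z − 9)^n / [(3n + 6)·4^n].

Ratio test: |a_{n+1}/a_n| = [(3n + 6)/(3(n+1) + 6)] · 36·11/4 → 99 as n → ∞.
Convergence for |z − 9| · 99 < 1, i.e. |z − 9| < 1/99. So R = 1/99.

R = 1/99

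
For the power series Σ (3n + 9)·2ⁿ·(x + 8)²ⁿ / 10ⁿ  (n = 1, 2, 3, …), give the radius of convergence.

R = √5

Apply the ratio test: |a_{n+1}| / |a_n| = [(3(n+1) + 9)/(3n + 9)] · 2/10, which tends to 1/5 as n → ∞.
Successive powers of (x + 8) differ by 2, so the series converges when |x + 8|² · 1/5 < 1, i.e. |x + 8| < √(5). So R = √5.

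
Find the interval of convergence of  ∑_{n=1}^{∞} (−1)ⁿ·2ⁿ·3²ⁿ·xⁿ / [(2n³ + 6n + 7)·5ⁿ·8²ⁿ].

By the ratio test, |a_{n+1}/a_n| = [(2n³ + 6n + 7)/(2(n+1)³ + 6(n+1) + 7)] · 2·9/(5·64) → 9/160.
Hence the series converges for |x| < 1/(9/160) = 160/9, so the radius of convergence is 160/9.
When x = 160/9, absolute convergence follows by limit comparison with Σ 1/n³.
Endpoint x = -160/9: the terms are on the order of 1/n³, so the series converges absolutely by comparison with the p-series (p = 3 > 1).

[-160/9, 160/9]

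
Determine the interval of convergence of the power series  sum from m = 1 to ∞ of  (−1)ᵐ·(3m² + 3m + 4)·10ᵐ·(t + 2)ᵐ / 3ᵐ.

Ratio test: |a_{m+1}/a_m| = [(3(m+1)² + 3(m+1) + 4)/(3m² + 3m + 4)] · 10/3 → 10/3 as m → ∞.
The series converges when 10/3 · |t + 2| < 1, giving R = 3/10.
At t = -17/10: the terms do not tend to 0, so the series diverges.
At t = -23/10: the terms do not tend to 0, so the series diverges.

(-23/10, -17/10)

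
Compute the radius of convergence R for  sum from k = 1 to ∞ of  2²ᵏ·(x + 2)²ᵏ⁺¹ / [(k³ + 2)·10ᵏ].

R = √10/2

The ratio of consecutive coefficients is [(k³ + 2)/((k+1)³ + 2)] · 4/10 → 2/5.
Writing y = (x + 2)², the series in y has radius 5/2, so |x + 2| < √(5/2) and R = √10/2.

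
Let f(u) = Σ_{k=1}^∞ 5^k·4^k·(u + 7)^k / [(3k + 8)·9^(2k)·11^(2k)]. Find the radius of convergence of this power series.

By the ratio test, |a_{k+1}/a_k| = [(3k + 8)/(3(k+1) + 8)] · 5·4/(81·121) → 20/9801.
Hence the series converges for |u + 7| < 1/(20/9801) = 9801/20, so the radius of convergence is 9801/20.

R = 9801/20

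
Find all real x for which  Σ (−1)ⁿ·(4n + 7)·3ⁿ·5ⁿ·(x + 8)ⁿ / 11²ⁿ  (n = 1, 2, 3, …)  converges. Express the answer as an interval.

(-241/15, 1/15)

By the ratio test, |a_{n+1}/a_n| = [(4(n+1) + 7)/(4n + 7)] · 3·5/121 → 15/121.
Hence the series converges for |x + 8| < 1/(15/121) = 121/15, so the radius of convergence is 121/15.
Endpoint x = 1/15: the terms do not tend to 0, so the series diverges.
Endpoint x = -241/15: the n-th term does not approach 0; divergence by the term test.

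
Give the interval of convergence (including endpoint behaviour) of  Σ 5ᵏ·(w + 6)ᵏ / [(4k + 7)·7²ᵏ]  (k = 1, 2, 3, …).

[-79/5, 19/5)

Ratio test: |a_{k+1}/a_k| = [(4k + 7)/(4(k+1) + 7)] · 5/49 → 5/49 as k → ∞.
The series converges when 5/49 · |w + 6| < 1, giving R = 49/5.
Endpoint w = 19/5: the terms behave like c/k; limit comparison with the harmonic series gives divergence.
At w = -79/5: an alternating series whose terms decrease to 0 in absolute value, so it converges by the Leibniz criterion.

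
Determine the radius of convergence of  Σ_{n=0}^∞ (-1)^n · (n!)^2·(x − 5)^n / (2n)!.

R = 4

By the ratio test, |a_{n+1}/a_n| = (n+1)²/[(2n+1)·(2n+2)] → 1/4.
Thus R = 1/(1/4) = 4.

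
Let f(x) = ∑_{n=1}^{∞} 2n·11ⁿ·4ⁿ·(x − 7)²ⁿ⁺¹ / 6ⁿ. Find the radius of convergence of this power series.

Ratio test: |a_{n+1}/a_n| = [2(n+1)/2n] · 11·4/6 → 22/3 as n → ∞.
Successive powers of (x − 7) differ by 2, so the series converges when |x − 7|² · 22/3 < 1, i.e. |x − 7| < √(3/22). So R = √66/22.

R = √66/22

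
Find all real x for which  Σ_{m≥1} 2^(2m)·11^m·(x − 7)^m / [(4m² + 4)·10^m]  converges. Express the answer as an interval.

[149/22, 159/22]

The ratio of consecutive coefficients is [(4m² + 4)/(4(m+1)² + 4)] · 4·11/10 → 22/5.
Thus R = 1/(22/5) = 5/22.
When x = 159/22, the terms are on the order of 1/m², so the series converges absolutely by comparison with the p-series (p = 2 > 1).
Endpoint x = 149/22: the terms are on the order of 1/m², so the series converges absolutely by comparison with the p-series (p = 2 > 1).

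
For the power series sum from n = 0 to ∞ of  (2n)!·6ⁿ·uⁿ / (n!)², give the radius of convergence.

Apply the ratio test: |a_{n+1}| / |a_n| = (2n+1)·(2n+2)/(n+1)² · 6, which tends to 24 as n → ∞.
Thus R = 1/(24) = 1/24.

R = 1/24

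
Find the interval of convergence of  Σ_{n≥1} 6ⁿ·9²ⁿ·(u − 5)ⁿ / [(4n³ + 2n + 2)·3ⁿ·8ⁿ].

Ratio test: |a_{n+1}/a_n| = [(4n³ + 2n + 2)/(4(n+1)³ + 2(n+1) + 2)] · 6·81/(3·8) → 81/4 as n → ∞.
Convergence for |u − 5| · 81/4 < 1, i.e. |u − 5| < 4/81. So R = 4/81.
At u = 409/81: absolute convergence follows by limit comparison with Σ 1/n³.
At u = 401/81: the terms are on the order of 1/n³, so the series converges absolutely by comparison with the p-series (p = 3 > 1).

[401/81, 409/81]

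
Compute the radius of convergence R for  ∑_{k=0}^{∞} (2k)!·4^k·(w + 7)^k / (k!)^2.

R = 1/16

Apply the ratio test: |a_{k+1}| / |a_k| = (2k+1)·(2k+2)/(k+1)² · 4, which tends to 16 as k → ∞.
Thus R = 1/(16) = 1/16.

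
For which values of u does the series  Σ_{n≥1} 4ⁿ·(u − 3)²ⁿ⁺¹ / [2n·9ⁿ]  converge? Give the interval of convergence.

Apply the ratio test: |a_{n+1}| / |a_n| = [2n/2(n+1)] · 4/9, which tends to 4/9 as n → ∞.
Writing y = (u − 3)², the series in y has radius 9/4, so |u − 3| < √(9/4) = 3/2 and R = 3/2.
Check u = 9/2: the terms are asymptotic to a nonzero constant times 1/n, so the series diverges by limit comparison with Σ 1/n.
Endpoint u = 3/2: comparison with the harmonic series Σ 1/n shows the series diverges.

(3/2, 9/2)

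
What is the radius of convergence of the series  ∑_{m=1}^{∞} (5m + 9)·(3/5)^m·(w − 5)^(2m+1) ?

By the ratio test, |a_{m+1}/a_m| = [(5(m+1) + 9)/(5m + 9)] · 3/5 → 3/5.
Writing y = (w − 5)², the series in y has radius 5/3, so |w − 5| < √(5/3) and R = √15/3.

R = √15/3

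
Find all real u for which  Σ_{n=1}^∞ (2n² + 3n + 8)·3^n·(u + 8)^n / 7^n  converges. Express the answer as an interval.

The ratio of consecutive coefficients is [(2(n+1)² + 3(n+1) + 8)/(2n² + 3n + 8)] · 3/7 → 3/7.
Hence the series converges for |u + 8| < 1/(3/7) = 7/3, so the radius of convergence is 7/3.
Check u = -17/3: the n-th term does not approach 0; divergence by the term test.
At u = -31/3: the terms have absolute value of order n², which does not tend to 0, so the series diverges by the divergence test.

(-31/3, -17/3)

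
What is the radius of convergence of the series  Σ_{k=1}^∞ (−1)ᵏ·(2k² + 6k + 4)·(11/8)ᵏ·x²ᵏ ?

The ratio of consecutive coefficients is [(2(k+1)² + 6(k+1) + 4)/(2k² + 6k + 4)] · 11/8 → 11/8.
Successive powers of x differ by 2, so the series converges when |x|² · 11/8 < 1, i.e. |x| < √(8/11). So R = 2√22/11.

R = 2√22/11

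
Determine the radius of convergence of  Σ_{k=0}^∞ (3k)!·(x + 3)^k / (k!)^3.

Apply the ratio test: |a_{k+1}| / |a_k| = (3k+1)·(3k+2)·(3k+3)/(k+1)³, which tends to 27 as k → ∞.
Hence the series converges for |x + 3| < 1/(27) = 1/27, so the radius of convergence is 1/27.

R = 1/27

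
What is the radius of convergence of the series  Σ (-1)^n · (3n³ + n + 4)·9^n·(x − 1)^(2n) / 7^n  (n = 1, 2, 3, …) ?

By the ratio test, |a_{n+1}/a_n| = [(3(n+1)³ + (n+1) + 4)/(3n³ + n + 4)] · 9/7 → 9/7.
Successive powers of (x − 1) differ by 2, so the series converges when |x − 1|² · 9/7 < 1, i.e. |x − 1| < √(7/9). So R = √7/3.

R = √7/3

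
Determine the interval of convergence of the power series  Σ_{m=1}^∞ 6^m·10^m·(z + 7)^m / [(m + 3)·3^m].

[-141/20, -139/20)

Apply the ratio test: |a_{m+1}| / |a_m| = [(m + 3)/((m+1) + 3)] · 6·10/3, which tends to 20 as m → ∞.
Hence the series converges for |z + 7| < 1/(20) = 1/20, so the radius of convergence is 1/20.
At z = -139/20: comparison with the harmonic series Σ 1/m shows the series diverges.
Endpoint z = -141/20: the terms alternate in sign and decrease monotonically to 0 in absolute value (size ~ c/m), so the alternating series test gives convergence.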